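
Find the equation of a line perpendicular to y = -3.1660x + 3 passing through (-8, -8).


Perpendicular slope = -1/m1 = -1/(-3.1660) = 0.3159
b2 = y0 - m2*x0 = -8 - 8/(-3.1660) = -8 + 2.5268 = -5.4732

y = 0.3159x - 5.4732


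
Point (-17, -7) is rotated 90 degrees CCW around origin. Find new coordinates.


cos(90) = 0, sin(90) = 1
x' = -17*0 + 7*1 = 7
y' = -17*1 - 7*0 = -17

(7, -17)


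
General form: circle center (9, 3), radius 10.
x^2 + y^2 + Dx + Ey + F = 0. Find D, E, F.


(x-9)^2 + (y-3)^2 = 10^2
D = -2h = -18, E = -2k = -6
F = h^2+k^2-r^2 = 81+9-100 = -10

D = -18, E = -6, F = -10


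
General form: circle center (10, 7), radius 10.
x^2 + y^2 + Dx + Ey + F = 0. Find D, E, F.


(x-10)^2 + (y-7)^2 = 10^2
D = -2h = -20, E = -2k = -14
F = h^2+k^2-r^2 = 100+49-100 = 49

D = -20, E = -14, F = 49


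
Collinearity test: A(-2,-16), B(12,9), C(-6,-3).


-2*(9+ 3) + 12*(-3+ 16) - 6*(-16-9)
= -24 + 156 + 150 = 282

No, not collinear (determinant = 282)


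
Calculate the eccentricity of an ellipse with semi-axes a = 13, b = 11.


c = sqrt(169-121) = sqrt(48) = 6.9282
e = c/a = sqrt(48)/13 = 0.5329

e = 0.5329


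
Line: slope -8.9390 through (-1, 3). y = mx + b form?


y - 3 = -8.9390(x + 1)
y = -8.9390x + 3 + 8.9390*(-1)
y = -8.9390x - 5.9390

y = -8.9390x - 5.9390


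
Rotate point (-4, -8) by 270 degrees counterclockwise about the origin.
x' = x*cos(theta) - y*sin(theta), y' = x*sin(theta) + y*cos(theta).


cos(270) = 0, sin(270) = -1
x' = -4*0 + 8*(-1) = -8
y' = -4*(-1) - 8*0 = 4

(-8, 4)


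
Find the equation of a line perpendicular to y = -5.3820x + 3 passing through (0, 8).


Perpendicular slope = -1/m1 = -1/(-5.3820) = 0.1858
b2 = y0 - m2*x0 = 8 + 0/(-5.3820) = 8 + 0 = 8.0000

y = 0.1858x + 8.0000


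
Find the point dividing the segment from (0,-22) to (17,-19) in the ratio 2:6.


Px = (2*17 + 6*0)/8 = 34/8 = 4.2500
Py = (2*(-19) + 6*(-22))/8 = -170/8 = -21.2500

P = (4.2500, -21.2500)


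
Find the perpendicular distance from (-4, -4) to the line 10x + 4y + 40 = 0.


|10*(-4) + 4*(-4) + 40| = |-16| = 16
sqrt(100 + 16) = sqrt(116) = 10.7703
d = 16/sqrt(116) = 1.4856

1.4856


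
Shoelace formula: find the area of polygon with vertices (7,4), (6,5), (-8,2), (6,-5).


sum(xi*y_{i+1}) = 7*5 + 6*2 - 8*(-5) + 6*4 = 111
sum(yi*x_{i+1}) = 4*6 + 5*(-8) + 2*6 - 5*7 = -39
Area = |111 + 39|/2 = 150/2 = 75.0000

75.0000 sq units


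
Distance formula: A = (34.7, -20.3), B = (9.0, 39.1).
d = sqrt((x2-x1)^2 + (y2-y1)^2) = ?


dx = 9.0 - 34.7 = -25.7
dy = 39.1 + 20.3 = 59.4
d = sqrt(660.49 + 3528.36) = sqrt(4188.85) = 64.7213

64.7213


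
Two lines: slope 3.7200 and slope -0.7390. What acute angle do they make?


m1-m2 = 4.459
1+m1*m2 = -1.74908
tan(theta) = |4.459/(-1.74908)| = 2.549340
theta = arctan(|4.459/(-1.74908)|) = 68.5820 degrees (acute angle)

68.5820 degrees


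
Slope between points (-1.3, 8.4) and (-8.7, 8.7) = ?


dy = 8.7 - 8.4 = 0.3
dx = -8.7 + 1.3 = -7.4
m = 0.3/(-7.4) = -0.0405

m = -0.0405


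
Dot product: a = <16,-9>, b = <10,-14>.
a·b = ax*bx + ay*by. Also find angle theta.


a·b = 16*10 - 9*(-14) = 160 + 126 = 286
|a| = sqrt(256+81) = 18.3576
|b| = sqrt(100+196) = 17.2047
cos(theta) = 286/(sqrt(337)*sqrt(296)) = 286/sqrt(99752) = 0.905535
theta = arccos(286/sqrt(99752)) = 25.1046 degrees

a·b = 286, theta = 25.1046 deg


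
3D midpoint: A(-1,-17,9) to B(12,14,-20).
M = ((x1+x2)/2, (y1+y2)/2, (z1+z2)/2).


Mx = (-1+12)/2 = 5.5000
My = (-17+14)/2 = -1.5000
Mz = (9- 20)/2 = -5.5000

M = (5.5000, -1.5000, -5.5000)


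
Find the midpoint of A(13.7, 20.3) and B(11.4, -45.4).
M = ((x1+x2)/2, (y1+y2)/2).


Mx = (13.7 + 11.4)/2 = 25.1/2 = 12.5500
My = (20.3 - 45.4)/2 = -25.1/2 = -12.5500

(12.5500, -12.5500)


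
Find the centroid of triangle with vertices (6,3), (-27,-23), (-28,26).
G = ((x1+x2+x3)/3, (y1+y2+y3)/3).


Gx = (6- 27- 28)/3 = -49/3 = -16.3333
Gy = (3- 23+26)/3 = 6/3 = 2.0000

G = (-16.3333, 2.0000)


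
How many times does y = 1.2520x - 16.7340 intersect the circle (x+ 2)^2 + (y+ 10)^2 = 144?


Substitute y = 1.2520x - 16.7340: (x+ 2)^2 + (1.2520x- 16.7340+ 10)^2 = 144
Expand to Ax^2 + Bx + C = 0, where b-k = -6.734
A = 1+m^2 = 2.567504
B = 2(m(b-k) - h) = 2(1.2520*(-6.734) + 2) = -12.861936
C = h^2 + (b-k)^2 - r^2 = 4 + 45.346756 - 144 = -94.653244
disc = B^2-4AC = 165.4294 + 972.0903 = 1137.5197
disc > 0

2 intersection points


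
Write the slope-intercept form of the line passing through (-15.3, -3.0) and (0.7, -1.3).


m = (1.7)/(16.0) = 0.1062
b = y1 - m*x1 = -3.0 - (1.7*(-15.3))/(16.0) = -3.0 + 1.6256 = -1.3744

y = 0.1062x - 1.3744


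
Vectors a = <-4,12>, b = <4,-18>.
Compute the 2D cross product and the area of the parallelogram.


cross = -4*(-18) - 12*4 = 72 - 48 = 24
Parallelogram area = |24| = 24

cross = 24, parallelogram area = 24


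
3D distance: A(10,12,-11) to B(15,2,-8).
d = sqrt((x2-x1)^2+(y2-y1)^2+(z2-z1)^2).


dx=5, dy=-10, dz=3
d = sqrt(25+100+9) = sqrt(134) = 11.5758

11.5758


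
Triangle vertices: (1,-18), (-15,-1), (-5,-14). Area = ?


1*(-1+ 14) = 13
-15*(-14+ 18) = -60
-5*(-18+ 1) = 85
sum = 38
Area = |38|/2 = 19.0000

19.0000 sq units


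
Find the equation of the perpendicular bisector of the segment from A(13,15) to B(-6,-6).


Midpoint = (3.5, 4.5)
Slope of AB = dy/dx = -21/(-19) = 1.1053
Perp slope = -dx/dy = -19/21 = -0.9048
b = My - (perp slope)*Mx = 4.5 + (-19*3.5)/(-21) = 4.5 + 3.1667 = 7.6667

y = -0.9048x + 7.6667


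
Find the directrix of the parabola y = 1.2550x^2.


a = 1.2550
1/(4a) = 0.1992
directrix: y = -0.1992 = -0.1992

y = -0.1992


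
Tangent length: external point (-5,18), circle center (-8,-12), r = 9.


d = sqrt((-5+ 8)^2 + (18+ 12)^2) = sqrt(9+900) = 30.1496
L = sqrt(909.0000 - 81) = sqrt(828.0000) = 28.7750

28.7750


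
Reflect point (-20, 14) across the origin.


Reflection rule for origin: (-x, -y)
(-20, 14) -> (20, -14)

(20, -14)


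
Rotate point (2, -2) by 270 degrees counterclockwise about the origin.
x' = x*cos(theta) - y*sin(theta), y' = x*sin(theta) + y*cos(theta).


cos(270) = 0, sin(270) = -1
x' = 2*0 + 2*(-1) = -2
y' = 2*(-1) - 2*0 = -2

(-2, -2)


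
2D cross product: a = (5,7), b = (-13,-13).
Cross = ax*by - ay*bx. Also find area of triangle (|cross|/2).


cross = 5*(-13) - 7*(-13) = -65 + 91 = 26
Triangle area = |26|/2 = 26/2 = 13.0000

cross = 26, triangle area = 13.0000


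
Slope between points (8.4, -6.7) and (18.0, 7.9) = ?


dy = 7.9 + 6.7 = 14.6
dx = 18.0 - 8.4 = 9.6
m = 14.6/9.6 = 1.5208

m = 1.5208


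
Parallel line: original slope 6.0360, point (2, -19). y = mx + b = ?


Parallel lines have equal slopes.
m2 = 6.0360
b2 = -19 - 6.0360*2 = -31.0720

y = 6.0360x - 31.0720


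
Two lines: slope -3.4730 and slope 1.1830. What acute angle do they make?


m1-m2 = -4.656
1+m1*m2 = -3.108559
tan(theta) = |-4.656/(-3.108559)| = 1.497800
theta = arctan(|-4.656/(-3.108559)|) = 56.2711 degrees (acute angle)

56.2711 degrees


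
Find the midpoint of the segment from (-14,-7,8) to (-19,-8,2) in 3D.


Mx = (-14- 19)/2 = -16.5000
My = (-7- 8)/2 = -7.5000
Mz = (8+2)/2 = 5.0000

M = (-16.5000, -7.5000, 5.0000)


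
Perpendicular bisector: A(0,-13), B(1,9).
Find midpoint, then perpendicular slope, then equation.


Midpoint = (0.5, -2)
Slope of AB = dy/dx = 22/1 = 22.0000
Perp slope = -dx/dy = -1/22 = -0.0455
b = My - (perp slope)*Mx = -2 + (1*0.5)/22 = -2 + 0.0227 = -1.9773

y = -0.0455x - 1.9773


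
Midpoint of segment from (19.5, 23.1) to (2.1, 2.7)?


Mx = (19.5 + 2.1)/2 = 21.6/2 = 10.8000
My = (23.1 + 2.7)/2 = 25.8/2 = 12.9000

(10.8000, 12.9000)


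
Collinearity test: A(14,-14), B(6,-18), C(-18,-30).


14*(-18+ 30) + 6*(-30+ 14) - 18*(-14+ 18)
= 168 - 96 - 72 = 0

Yes, collinear (determinant = 0)


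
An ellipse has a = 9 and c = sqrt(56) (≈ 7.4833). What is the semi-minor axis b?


b^2 = 9^2 - (sqrt(56))^2 = 81 - 56 = 25
b = sqrt(25) = 5

b = 5


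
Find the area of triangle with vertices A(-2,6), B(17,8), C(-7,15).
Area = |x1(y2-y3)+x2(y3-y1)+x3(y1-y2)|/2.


-2*(8-15) = 14
17*(15-6) = 153
-7*(6-8) = 14
sum = 181
Area = |181|/2 = 90.5000

90.5000 sq units


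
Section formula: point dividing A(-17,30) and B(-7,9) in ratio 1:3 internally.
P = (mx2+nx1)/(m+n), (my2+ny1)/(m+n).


Px = (1*(-7) + 3*(-17))/4 = -58/4 = -14.5000
Py = (1*9 + 3*30)/4 = 99/4 = 24.7500

P = (-14.5000, 24.7500)


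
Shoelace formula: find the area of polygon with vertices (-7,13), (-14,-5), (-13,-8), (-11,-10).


sum(xi*y_{i+1}) = -7*(-5) - 14*(-8) - 13*(-10) - 11*13 = 134
sum(yi*x_{i+1}) = 13*(-14) - 5*(-13) - 8*(-11) - 10*(-7) = 41
Area = |134 - 41|/2 = 93/2 = 46.5000

46.5000 sq units


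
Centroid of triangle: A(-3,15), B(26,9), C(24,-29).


Gx = (-3+26+24)/3 = 47/3 = 15.6667
Gy = (15+9- 29)/3 = -5/3 = -1.6667

G = (15.6667, -1.6667)


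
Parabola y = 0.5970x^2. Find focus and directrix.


a = 0.5970
1/(4a) = 0.4188
Focus = (0, 0.4188)
Directrix: y = -0.4188

Focus = (0, 0.4188), Directrix: y = -0.4188


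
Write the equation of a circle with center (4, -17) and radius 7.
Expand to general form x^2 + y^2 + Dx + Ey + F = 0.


(x-4)^2 + (y+ 17)^2 = 7^2
D = -2h = -8, E = -2k = 34
F = h^2+k^2-r^2 = 16+289-49 = 256

x^2 + y^2 - 8x + 34y + 256 = 0


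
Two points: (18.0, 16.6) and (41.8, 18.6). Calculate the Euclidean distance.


dx = 41.8 - 18.0 = 23.8
dy = 18.6 - 16.6 = 2.0
d = sqrt(566.44 + 4.0) = sqrt(570.44) = 23.8839

23.8839


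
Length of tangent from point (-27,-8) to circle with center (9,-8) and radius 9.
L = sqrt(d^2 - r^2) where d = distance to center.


d = sqrt((-27-9)^2 + (-8+ 8)^2) = sqrt(1296+0) = 36.0000
L = sqrt(1296.0000 - 81) = sqrt(1215.0000) = 34.8569

34.8569


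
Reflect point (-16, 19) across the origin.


Reflection rule for origin: (-x, -y)
(-16, 19) -> (16, -19)

(16, -19)


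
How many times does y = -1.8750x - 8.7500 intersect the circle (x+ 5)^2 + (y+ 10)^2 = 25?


Substitute y = -1.8750x - 8.7500: (x+ 5)^2 + (-1.8750x- 8.7500+ 10)^2 = 25
Expand to Ax^2 + Bx + C = 0, where b-k = 1.25
A = 1+m^2 = 4.515625
B = 2(m(b-k) - h) = 2(-1.8750*1.25 + 5) = 5.3125
C = h^2 + (b-k)^2 - r^2 = 25 + 1.5625 - 25 = 1.5625
disc = B^2-4AC = 28.2227 - 28.2227 = 0
disc = 0

1 intersection point (tangent)


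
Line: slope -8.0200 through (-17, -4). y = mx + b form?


y + 4 = -8.0200(x + 17)
y = -8.0200x - 4 + 8.0200*(-17)
y = -8.0200x - 140.3400

y = -8.0200x - 140.3400


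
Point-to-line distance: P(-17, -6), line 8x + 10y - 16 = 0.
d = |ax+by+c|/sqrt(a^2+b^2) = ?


|8*(-17) + 10*(-6) - 16| = |-212| = 212
sqrt(64 + 100) = sqrt(164) = 12.8062
d = 212/sqrt(164) = 16.5544

16.5544


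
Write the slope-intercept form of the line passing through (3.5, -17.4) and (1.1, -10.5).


m = (6.9)/(-2.4) = -2.8750
b = y1 - m*x1 = -17.4 - (6.9*3.5)/(-2.4) = -17.4 + 10.0625 = -7.3375

y = -2.8750x - 7.3375


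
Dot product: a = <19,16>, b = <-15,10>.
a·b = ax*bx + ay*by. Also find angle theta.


a·b = 19*(-15) + 16*10 = -285 + 160 = -125
|a| = sqrt(361+256) = 24.8395
|b| = sqrt(225+100) = 18.0278
cos(theta) = -125/(sqrt(617)*sqrt(325)) = -125/sqrt(200525) = -0.279142
theta = arccos(-125/sqrt(200525)) = 106.2090 degrees

a·b = -125, theta = 106.2090 deg


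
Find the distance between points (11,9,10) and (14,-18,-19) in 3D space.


dx=3, dy=-27, dz=-29
d = sqrt(9+729+841) = sqrt(1579) = 39.7366

39.7366


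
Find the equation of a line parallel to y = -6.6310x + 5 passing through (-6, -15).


Parallel lines have equal slopes.
m2 = -6.6310
b2 = -15 + 6.6310*(-6) = -54.7860

y = -6.6310x - 54.7860


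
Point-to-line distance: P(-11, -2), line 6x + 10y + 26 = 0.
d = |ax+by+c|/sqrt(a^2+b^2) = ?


|6*(-11) + 10*(-2) + 26| = |-60| = 60
sqrt(36 + 100) = sqrt(136) = 11.6619
d = 60/sqrt(136) = 5.1450

5.1450


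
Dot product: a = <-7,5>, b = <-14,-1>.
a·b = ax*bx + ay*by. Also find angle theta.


a·b = -7*(-14) + 5*(-1) = 98 - 5 = 93
|a| = sqrt(49+25) = 8.6023
|b| = sqrt(196+1) = 14.0357
cos(theta) = 93/(sqrt(74)*sqrt(197)) = 93/sqrt(14578) = 0.770254
theta = arccos(93/sqrt(14578)) = 39.6233 degrees

a·b = 93, theta = 39.6233 deg


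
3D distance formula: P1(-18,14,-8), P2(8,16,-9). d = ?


dx=26, dy=2, dz=-1
d = sqrt(676+4+1) = sqrt(681) = 26.0960

26.0960


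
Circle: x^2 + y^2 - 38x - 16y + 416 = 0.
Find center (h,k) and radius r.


h = -D/2 = 38/2 = 19
k = -E/2 = 16/2 = 8
r^2 = h^2 + k^2 - F = 361 + 64 - 416 = 9
r = 3

Center (19, 8), radius = 3


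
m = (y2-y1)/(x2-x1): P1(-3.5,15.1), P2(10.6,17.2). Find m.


dy = 17.2 - 15.1 = 2.1
dx = 10.6 + 3.5 = 14.1
m = 2.1/14.1 = 0.1489

m = 0.1489


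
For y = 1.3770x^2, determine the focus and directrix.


a = 1.3770
1/(4a) = 0.1816
Focus = (0, 0.1816)
Directrix: y = -0.1816

Focus = (0, 0.1816), Directrix: y = -0.1816


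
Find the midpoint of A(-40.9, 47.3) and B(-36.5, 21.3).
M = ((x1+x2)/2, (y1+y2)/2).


Mx = (-40.9 - 36.5)/2 = -77.4/2 = -38.7000
My = (47.3 + 21.3)/2 = 68.6/2 = 34.3000

(-38.7000, 34.3000)


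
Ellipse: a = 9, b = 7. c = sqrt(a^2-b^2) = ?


c^2 = 9^2 - 7^2 = 81 - 49 = 32
c = sqrt(32) = 5.6569

c = 5.6569


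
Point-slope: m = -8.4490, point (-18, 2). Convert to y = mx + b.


y - 2 = -8.4490(x + 18)
y = -8.4490x + 2 + 8.4490*(-18)
y = -8.4490x - 150.0820

y = -8.4490x - 150.0820


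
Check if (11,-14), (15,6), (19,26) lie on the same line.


11*(6-26) + 15*(26+ 14) + 19*(-14-6)
= -220 + 600 - 380 = 0

Yes, collinear (determinant = 0)


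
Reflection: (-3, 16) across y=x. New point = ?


Reflection rule for y=x: (y, x)
(-3, 16) -> (16, -3)

(16, -3)


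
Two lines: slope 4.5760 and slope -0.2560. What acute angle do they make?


m1-m2 = 4.832
1+m1*m2 = -0.171456
tan(theta) = |4.832/(-0.171456)| = 28.182158
theta = arctan(|4.832/(-0.171456)|) = 87.9678 degrees (acute angle)

87.9678 degrees


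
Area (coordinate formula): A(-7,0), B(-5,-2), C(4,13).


-7*(-2-13) = 105
-5*(13-0) = -65
4*(0+ 2) = 8
sum = 48
Area = |48|/2 = 24.0000

24.0000 sq units


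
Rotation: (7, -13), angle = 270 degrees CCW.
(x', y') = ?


cos(270) = 0, sin(270) = -1
x' = 7*0 + 13*(-1) = -13
y' = 7*(-1) - 13*0 = -7

(-13, -7)


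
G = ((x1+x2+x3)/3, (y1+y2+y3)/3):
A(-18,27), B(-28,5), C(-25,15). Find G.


Gx = (-18- 28- 25)/3 = -71/3 = -23.6667
Gy = (27+5+15)/3 = 47/3 = 15.6667

G = (-23.6667, 15.6667)


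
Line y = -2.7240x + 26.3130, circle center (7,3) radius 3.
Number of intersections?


Substitute y = -2.7240x + 26.3130: (x-7)^2 + (-2.7240x+26.3130-3)^2 = 9
Expand to Ax^2 + Bx + C = 0, where b-k = 23.313
A = 1+m^2 = 8.420176
B = 2(m(b-k) - h) = 2(-2.7240*23.313 - 7) = -141.009224
C = h^2 + (b-k)^2 - r^2 = 49 + 543.495969 - 9 = 583.495969
disc = B^2-4AC = 19883.6013 - 19652.5550 = 231.0463
disc > 0

2 intersection points


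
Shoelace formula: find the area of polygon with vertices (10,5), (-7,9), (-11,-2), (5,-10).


sum(xi*y_{i+1}) = 10*9 - 7*(-2) - 11*(-10) + 5*5 = 239
sum(yi*x_{i+1}) = 5*(-7) + 9*(-11) - 2*5 - 10*10 = -244
Area = |239 + 244|/2 = 483/2 = 241.5000

241.5000 sq units


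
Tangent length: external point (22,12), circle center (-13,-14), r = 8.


d = sqrt((22+ 13)^2 + (12+ 14)^2) = sqrt(1225+676) = 43.6005
L = sqrt(1901.0000 - 64) = sqrt(1837.0000) = 42.8602

42.8602


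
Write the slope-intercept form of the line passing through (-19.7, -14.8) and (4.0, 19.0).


m = (33.8)/(23.7) = 1.4262
b = y1 - m*x1 = -14.8 - (33.8*(-19.7))/(23.7) = -14.8 + 28.0954 = 13.2954

y = 1.4262x + 13.2954


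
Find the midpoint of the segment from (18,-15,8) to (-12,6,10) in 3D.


Mx = (18- 12)/2 = 3.0000
My = (-15+6)/2 = -4.5000
Mz = (8+10)/2 = 9.0000

M = (3.0000, -4.5000, 9.0000)


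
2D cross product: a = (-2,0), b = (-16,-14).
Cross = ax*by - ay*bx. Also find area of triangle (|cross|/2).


cross = -2*(-14) - 0*(-16) = 28 - 0 = 28
Triangle area = |28|/2 = 28/2 = 14.0000

cross = 28, triangle area = 14.0000


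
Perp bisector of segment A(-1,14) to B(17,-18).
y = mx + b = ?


Midpoint = (8, -2)
Slope of AB = dy/dx = -32/18 = -1.7778
Perp slope = -dx/dy = 18/32 = 0.5625
b = My - (perp slope)*Mx = -2 + (18*8)/(-32) = -2 - 4.5000 = -6.5000

y = 0.5625x - 6.5000


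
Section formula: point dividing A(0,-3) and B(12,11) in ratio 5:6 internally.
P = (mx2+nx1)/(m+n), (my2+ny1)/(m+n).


Px = (5*12 + 6*0)/11 = 60/11 = 5.4545
Py = (5*11 + 6*(-3))/11 = 37/11 = 3.3636

P = (5.4545, 3.3636)


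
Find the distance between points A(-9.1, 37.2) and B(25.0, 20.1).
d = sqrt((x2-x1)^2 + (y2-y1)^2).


dx = 25.0 + 9.1 = 34.1
dy = 20.1 - 37.2 = -17.1
d = sqrt(1162.81 + 292.41) = sqrt(1455.22) = 38.1473

38.1473


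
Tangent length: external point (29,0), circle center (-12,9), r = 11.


d = sqrt((29+ 12)^2 + (0-9)^2) = sqrt(1681+81) = 41.9762
L = sqrt(1762.0000 - 121) = sqrt(1641.0000) = 40.5093

40.5093


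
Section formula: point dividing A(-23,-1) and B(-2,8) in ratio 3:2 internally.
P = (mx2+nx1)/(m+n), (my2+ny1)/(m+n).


Px = (3*(-2) + 2*(-23))/5 = -52/5 = -10.4000
Py = (3*8 + 2*(-1))/5 = 22/5 = 4.4000

P = (-10.4000, 4.4000)


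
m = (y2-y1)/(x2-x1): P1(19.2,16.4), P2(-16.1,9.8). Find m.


dy = 9.8 - 16.4 = -6.6
dx = -16.1 - 19.2 = -35.3
m = -6.6/(-35.3) = 0.1870

m = 0.1870


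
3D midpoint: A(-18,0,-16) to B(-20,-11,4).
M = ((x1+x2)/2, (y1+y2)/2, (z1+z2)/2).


Mx = (-18- 20)/2 = -19.0000
My = (0- 11)/2 = -5.5000
Mz = (-16+4)/2 = -6.0000

M = (-19.0000, -5.5000, -6.0000)


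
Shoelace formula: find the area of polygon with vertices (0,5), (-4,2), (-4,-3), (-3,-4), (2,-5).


sum(xi*y_{i+1}) = 0*2 - 4*(-3) - 4*(-4) - 3*(-5) + 2*5 = 53
sum(yi*x_{i+1}) = 5*(-4) + 2*(-4) - 3*(-3) - 4*2 - 5*0 = -27
Area = |53 + 27|/2 = 80/2 = 40.0000

40.0000 sq units


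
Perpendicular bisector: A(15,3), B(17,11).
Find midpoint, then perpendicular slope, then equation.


Midpoint = (16, 7)
Slope of AB = dy/dx = 8/2 = 4.0000
Perp slope = -dx/dy = -2/8 = -0.2500
b = My - (perp slope)*Mx = 7 + (2*16)/8 = 7 + 4.0000 = 11.0000

y = -0.2500x + 11.0000


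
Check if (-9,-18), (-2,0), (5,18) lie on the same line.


-9*(0-18) - 2*(18+ 18) + 5*(-18-0)
= 162 - 72 - 90 = 0

Yes, collinear (determinant = 0)


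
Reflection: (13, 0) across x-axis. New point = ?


Reflection rule for x-axis: (x, -y)
(13, 0) -> (13, 0)

(13, 0)


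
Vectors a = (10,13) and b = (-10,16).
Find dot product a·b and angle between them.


a·b = 10*(-10) + 13*16 = -100 + 208 = 108
|a| = sqrt(100+169) = 16.4012
|b| = sqrt(100+256) = 18.8680
cos(theta) = 108/(sqrt(269)*sqrt(356)) = 108/sqrt(95764) = 0.348998
theta = arccos(108/sqrt(95764)) = 69.5740 degrees

a·b = 108, theta = 69.5740 deg


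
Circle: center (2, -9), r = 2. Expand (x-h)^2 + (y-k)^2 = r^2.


(x-2)^2 + (y+ 9)^2 = 2^2
D = -2h = -4, E = -2k = 18
F = h^2+k^2-r^2 = 4+81-4 = 81

x^2 + y^2 - 4x + 18y + 81 = 0


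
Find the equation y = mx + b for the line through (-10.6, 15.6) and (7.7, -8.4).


m = (-24.0)/(18.3) = -1.3115
b = y1 - m*x1 = 15.6 - (-24.0*(-10.6))/(18.3) = 15.6 - 13.9016 = 1.6984

y = -1.3115x + 1.6984


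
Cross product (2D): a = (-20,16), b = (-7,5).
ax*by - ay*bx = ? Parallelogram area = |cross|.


cross = -20*5 - 16*(-7) = -100 + 112 = 12
Parallelogram area = |12| = 12

cross = 12, parallelogram area = 12


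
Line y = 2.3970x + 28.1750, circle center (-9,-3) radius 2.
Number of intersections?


Substitute y = 2.3970x + 28.1750: (x+ 9)^2 + (2.3970x+28.1750+ 3)^2 = 4
Expand to Ax^2 + Bx + C = 0, where b-k = 31.175
A = 1+m^2 = 6.745609
B = 2(m(b-k) - h) = 2(2.3970*31.175 + 9) = 167.45295
C = h^2 + (b-k)^2 - r^2 = 81 + 971.880625 - 4 = 1048.880625
disc = B^2-4AC = 28040.4905 - 28301.3543 = -260.8638
disc < 0

0 intersection points


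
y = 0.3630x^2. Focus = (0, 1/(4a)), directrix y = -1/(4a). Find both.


a = 0.3630
1/(4a) = 0.6887
Focus = (0, 0.6887)
Directrix: y = -0.6887

Focus = (0, 0.6887), Directrix: y = -0.6887


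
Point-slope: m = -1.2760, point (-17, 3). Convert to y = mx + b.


y - 3 = -1.2760(x + 17)
y = -1.2760x + 3 + 1.2760*(-17)
y = -1.2760x - 18.6920

y = -1.2760x - 18.6920


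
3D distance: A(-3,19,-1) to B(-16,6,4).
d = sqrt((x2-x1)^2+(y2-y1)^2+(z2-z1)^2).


dx=-13, dy=-13, dz=5
d = sqrt(169+169+25) = sqrt(363) = 19.0526

19.0526


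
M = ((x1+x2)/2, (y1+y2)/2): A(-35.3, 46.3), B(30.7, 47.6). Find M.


Mx = (-35.3 + 30.7)/2 = -4.6/2 = -2.3000
My = (46.3 + 47.6)/2 = 93.9/2 = 46.9500

(-2.3000, 46.9500)


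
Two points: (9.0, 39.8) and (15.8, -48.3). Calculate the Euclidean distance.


dx = 15.8 - 9.0 = 6.8
dy = -48.3 - 39.8 = -88.1
d = sqrt(46.24 + 7761.61) = sqrt(7807.85) = 88.3620

88.3620


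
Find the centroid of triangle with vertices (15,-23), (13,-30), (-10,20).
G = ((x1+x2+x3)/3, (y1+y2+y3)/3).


Gx = (15+13- 10)/3 = 18/3 = 6.0000
Gy = (-23- 30+20)/3 = -33/3 = -11.0000

G = (6.0000, -11.0000)


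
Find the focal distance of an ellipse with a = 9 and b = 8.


c^2 = 9^2 - 8^2 = 81 - 64 = 17
c = sqrt(17) = 4.1231

c = 4.1231


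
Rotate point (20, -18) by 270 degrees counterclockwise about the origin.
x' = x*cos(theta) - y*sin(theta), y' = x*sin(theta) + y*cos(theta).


cos(270) = 0, sin(270) = -1
x' = 20*0 + 18*(-1) = -18
y' = 20*(-1) - 18*0 = -20

(-18, -20)


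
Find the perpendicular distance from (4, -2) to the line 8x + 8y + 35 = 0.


|8*4 + 8*(-2) + 35| = |51| = 51
sqrt(64 + 64) = sqrt(128) = 11.3137
d = 51/sqrt(128) = 4.5078

4.5078


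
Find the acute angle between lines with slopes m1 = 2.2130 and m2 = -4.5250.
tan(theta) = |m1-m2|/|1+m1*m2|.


m1-m2 = 6.738
1+m1*m2 = -9.013825
tan(theta) = |6.738/(-9.013825)| = 0.747518
theta = arctan(|6.738/(-9.013825)|) = 36.7788 degrees (acute angle)

36.7788 degrees


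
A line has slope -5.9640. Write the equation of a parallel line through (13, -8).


Parallel lines have equal slopes.
m2 = -5.9640
b2 = -8 + 5.9640*13 = 69.5320

y = -5.9640x + 69.5320


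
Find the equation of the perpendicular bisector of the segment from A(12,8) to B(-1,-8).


Midpoint = (5.5, 0)
Slope of AB = dy/dx = -16/(-13) = 1.2308
Perp slope = -dx/dy = -13/16 = -0.8125
b = My - (perp slope)*Mx = 0 + (-13*5.5)/(-16) = 0 + 4.4688 = 4.4688

y = -0.8125x + 4.4688


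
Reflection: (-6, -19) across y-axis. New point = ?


Reflection rule for y-axis: (-x, y)
(-6, -19) -> (6, -19)

(6, -19)


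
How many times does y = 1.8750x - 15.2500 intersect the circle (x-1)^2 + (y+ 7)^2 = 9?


Substitute y = 1.8750x - 15.2500: (x-1)^2 + (1.8750x- 15.2500+ 7)^2 = 9
Expand to Ax^2 + Bx + C = 0, where b-k = -8.25
A = 1+m^2 = 4.515625
B = 2(m(b-k) - h) = 2(1.8750*(-8.25) - 1) = -32.9375
C = h^2 + (b-k)^2 - r^2 = 1 + 68.0625 - 9 = 60.0625
disc = B^2-4AC = 1084.8789 - 1084.8789 = 0
disc = 0

1 intersection point (tangent)


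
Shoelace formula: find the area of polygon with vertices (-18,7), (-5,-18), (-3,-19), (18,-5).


sum(xi*y_{i+1}) = -18*(-18) - 5*(-19) - 3*(-5) + 18*7 = 560
sum(yi*x_{i+1}) = 7*(-5) - 18*(-3) - 19*18 - 5*(-18) = -233
Area = |560 + 233|/2 = 793/2 = 396.5000

396.5000 sq units


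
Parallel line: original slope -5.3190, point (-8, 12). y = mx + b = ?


Parallel lines have equal slopes.
m2 = -5.3190
b2 = 12 + 5.3190*(-8) = -30.5520

y = -5.3190x - 30.5520


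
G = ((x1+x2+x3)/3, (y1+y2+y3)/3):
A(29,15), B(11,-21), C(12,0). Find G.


Gx = (29+11+12)/3 = 52/3 = 17.3333
Gy = (15- 21+0)/3 = -6/3 = -2.0000

G = (17.3333, -2.0000)


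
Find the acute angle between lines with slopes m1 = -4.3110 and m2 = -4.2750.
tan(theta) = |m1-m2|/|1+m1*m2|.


m1-m2 = -0.036
1+m1*m2 = 19.429525
tan(theta) = |-0.036/19.429525| = 0.001853
theta = arctan(|-0.036/19.429525|) = 0.1062 degrees (acute angle)

0.1062 degrees


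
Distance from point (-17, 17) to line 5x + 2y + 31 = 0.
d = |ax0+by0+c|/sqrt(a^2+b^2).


|5*(-17) + 2*17 + 31| = |-20| = 20
sqrt(25 + 4) = sqrt(29) = 5.3852
d = 20/sqrt(29) = 3.7139

3.7139


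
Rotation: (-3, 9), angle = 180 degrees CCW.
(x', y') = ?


cos(180) = -1, sin(180) = 0
x' = -3*(-1) - 9*0 = 3
y' = -3*0 + 9*(-1) = -9

(3, -9)


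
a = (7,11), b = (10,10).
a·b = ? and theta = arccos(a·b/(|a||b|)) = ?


a·b = 7*10 + 11*10 = 70 + 110 = 180
|a| = sqrt(49+121) = 13.0384
|b| = sqrt(100+100) = 14.1421
cos(theta) = 180/(sqrt(170)*sqrt(200)) = 180/sqrt(34000) = 0.976187
theta = arccos(180/sqrt(34000)) = 12.5288 degrees

a·b = 180, theta = 12.5288 deg


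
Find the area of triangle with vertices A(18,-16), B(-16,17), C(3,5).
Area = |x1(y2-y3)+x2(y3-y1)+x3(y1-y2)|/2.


18*(17-5) = 216
-16*(5+ 16) = -336
3*(-16-17) = -99
sum = -219
Area = |-219|/2 = 109.5000

109.5000 sq units


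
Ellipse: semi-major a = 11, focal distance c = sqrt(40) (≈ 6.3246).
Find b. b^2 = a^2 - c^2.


b^2 = 11^2 - (sqrt(40))^2 = 121 - 40 = 81
b = sqrt(81) = 9

b = 9


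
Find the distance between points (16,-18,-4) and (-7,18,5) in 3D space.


dx=-23, dy=36, dz=9
d = sqrt(529+1296+81) = sqrt(1906) = 43.6578

43.6578


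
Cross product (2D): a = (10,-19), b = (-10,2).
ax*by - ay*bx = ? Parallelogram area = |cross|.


cross = 10*2 + 19*(-10) = 20 - 190 = -170
Parallelogram area = |-170| = 170

cross = -170, parallelogram area = 170


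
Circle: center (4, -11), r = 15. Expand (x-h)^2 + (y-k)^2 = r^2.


(x-4)^2 + (y+ 11)^2 = 15^2
D = -2h = -8, E = -2k = 22
F = h^2+k^2-r^2 = 16+121-225 = -88

x^2 + y^2 - 8x + 22y - 88 = 0


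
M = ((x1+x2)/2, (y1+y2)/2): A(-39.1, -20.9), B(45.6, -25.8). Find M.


Mx = (-39.1 + 45.6)/2 = 6.5/2 = 3.2500
My = (-20.9 - 25.8)/2 = -46.7/2 = -23.3500

(3.2500, -23.3500)


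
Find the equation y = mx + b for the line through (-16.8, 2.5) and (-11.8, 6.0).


m = (3.5)/(5.0) = 0.7000
b = y1 - m*x1 = 2.5 - (3.5*(-16.8))/(5.0) = 2.5 + 11.7600 = 14.2600

y = 0.7000x + 14.2600


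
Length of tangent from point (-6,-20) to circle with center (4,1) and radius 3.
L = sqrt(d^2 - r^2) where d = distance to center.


d = sqrt((-6-4)^2 + (-20-1)^2) = sqrt(100+441) = 23.2594
L = sqrt(541.0000 - 9) = sqrt(532.0000) = 23.0651

23.0651


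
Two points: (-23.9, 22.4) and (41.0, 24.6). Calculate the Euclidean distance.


dx = 41.0 + 23.9 = 64.9
dy = 24.6 - 22.4 = 2.2
d = sqrt(4212.01 + 4.84) = sqrt(4216.85) = 64.9373

64.9373


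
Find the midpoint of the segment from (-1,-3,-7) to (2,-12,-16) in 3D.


Mx = (-1+2)/2 = 0.5000
My = (-3- 12)/2 = -7.5000
Mz = (-7- 16)/2 = -11.5000

M = (0.5000, -7.5000, -11.5000)


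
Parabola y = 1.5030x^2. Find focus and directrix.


a = 1.5030
1/(4a) = 0.1663
Focus = (0, 0.1663)
Directrix: y = -0.1663

Focus = (0, 0.1663), Directrix: y = -0.1663


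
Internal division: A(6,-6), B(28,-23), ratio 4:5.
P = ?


Px = (4*28 + 5*6)/9 = 142/9 = 15.7778
Py = (4*(-23) + 5*(-6))/9 = -122/9 = -13.5556

P = (15.7778, -13.5556)


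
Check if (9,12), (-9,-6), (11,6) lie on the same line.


9*(-6-6) - 9*(6-12) + 11*(12+ 6)
= -108 + 54 + 198 = 144

No, not collinear (determinant = 144)


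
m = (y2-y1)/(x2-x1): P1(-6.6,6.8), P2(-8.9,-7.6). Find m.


dy = -7.6 - 6.8 = -14.4
dx = -8.9 + 6.6 = -2.3
m = -14.4/(-2.3) = 6.2609

m = 6.2609


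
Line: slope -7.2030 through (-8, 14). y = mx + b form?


y - 14 = -7.2030(x + 8)
y = -7.2030x + 14 + 7.2030*(-8)
y = -7.2030x - 43.6240

y = -7.2030x - 43.6240


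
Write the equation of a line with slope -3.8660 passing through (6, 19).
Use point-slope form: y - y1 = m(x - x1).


y - 19 = -3.8660(x - 6)
y = -3.8660x + 19 + 3.8660*6
y = -3.8660x + 42.1960

y = -3.8660x + 42.1960


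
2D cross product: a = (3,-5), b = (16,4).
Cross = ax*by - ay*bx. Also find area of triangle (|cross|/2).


cross = 3*4 + 5*16 = 12 + 80 = 92
Triangle area = |92|/2 = 92/2 = 46.0000

cross = 92, triangle area = 46.0000


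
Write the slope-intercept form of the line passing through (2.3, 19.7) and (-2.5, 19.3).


m = (-0.4)/(-4.8) = 0.0833
b = y1 - m*x1 = 19.7 - (-0.4*2.3)/(-4.8) = 19.7 - 0.1917 = 19.5083

y = 0.0833x + 19.5083


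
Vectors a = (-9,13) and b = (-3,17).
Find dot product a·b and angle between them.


a·b = -9*(-3) + 13*17 = 27 + 221 = 248
|a| = sqrt(81+169) = 15.8114
|b| = sqrt(9+289) = 17.2627
cos(theta) = 248/(sqrt(250)*sqrt(298)) = 248/sqrt(74500) = 0.908602
theta = arccos(248/sqrt(74500)) = 24.6872 degrees

a·b = 248, theta = 24.6872 deg


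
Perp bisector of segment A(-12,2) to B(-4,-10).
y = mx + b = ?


Midpoint = (-8, -4)
Slope of AB = dy/dx = -12/8 = -1.5000
Perp slope = -dx/dy = 8/12 = 0.6667
b = My - (perp slope)*Mx = -4 + (8*(-8))/(-12) = -4 + 5.3333 = 1.3333

y = 0.6667x + 1.3333


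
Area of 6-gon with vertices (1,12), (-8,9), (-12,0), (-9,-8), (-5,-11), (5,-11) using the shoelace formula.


sum(xi*y_{i+1}) = 1*9 - 8*0 - 12*(-8) - 9*(-11) - 5*(-11) + 5*12 = 319
sum(yi*x_{i+1}) = 12*(-8) + 9*(-12) + 0*(-9) - 8*(-5) - 11*5 - 11*1 = -230
Area = |319 + 230|/2 = 549/2 = 274.5000

274.5000 sq units


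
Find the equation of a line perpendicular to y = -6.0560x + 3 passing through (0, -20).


Perpendicular slope = -1/m1 = -1/(-6.0560) = 0.1651
b2 = y0 - m2*x0 = -20 + 0/(-6.0560) = -20 + 0 = -20.0000

y = 0.1651x - 20.0000


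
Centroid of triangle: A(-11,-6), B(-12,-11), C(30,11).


Gx = (-11- 12+30)/3 = 7/3 = 2.3333
Gy = (-6- 11+11)/3 = -6/3 = -2.0000

G = (2.3333, -2.0000)


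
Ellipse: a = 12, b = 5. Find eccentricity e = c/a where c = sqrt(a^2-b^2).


c = sqrt(144-25) = sqrt(119) = 10.9087
e = c/a = sqrt(119)/12 = 0.9091

e = 0.9091


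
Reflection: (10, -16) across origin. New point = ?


Reflection rule for origin: (-x, -y)
(10, -16) -> (-10, 16)

(-10, 16)


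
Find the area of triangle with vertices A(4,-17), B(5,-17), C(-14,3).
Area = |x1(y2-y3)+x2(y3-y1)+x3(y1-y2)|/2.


4*(-17-3) = -80
5*(3+ 17) = 100
-14*(-17+ 17) = 0
sum = 20
Area = |20|/2 = 10.0000

10.0000 sq units


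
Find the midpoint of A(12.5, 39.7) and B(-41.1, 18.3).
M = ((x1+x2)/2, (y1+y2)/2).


Mx = (12.5 - 41.1)/2 = -28.6/2 = -14.3000
My = (39.7 + 18.3)/2 = 58.0/2 = 29.0000

(-14.3000, 29.0000)


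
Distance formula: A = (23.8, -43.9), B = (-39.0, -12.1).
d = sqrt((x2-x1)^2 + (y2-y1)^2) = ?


dx = -39.0 - 23.8 = -62.8
dy = -12.1 + 43.9 = 31.8
d = sqrt(3943.84 + 1011.24) = sqrt(4955.08) = 70.3923

70.3923


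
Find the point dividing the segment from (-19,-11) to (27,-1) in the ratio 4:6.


Px = (4*27 + 6*(-19))/10 = -6/10 = -0.6000
Py = (4*(-1) + 6*(-11))/10 = -70/10 = -7.0000

P = (-0.6000, -7.0000)


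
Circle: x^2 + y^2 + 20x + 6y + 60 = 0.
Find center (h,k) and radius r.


h = -D/2 = -20/2 = -10
k = -E/2 = -6/2 = -3
r^2 = h^2 + k^2 - F = 100 + 9 - 60 = 49
r = 7

Center (-10, -3), radius = 7


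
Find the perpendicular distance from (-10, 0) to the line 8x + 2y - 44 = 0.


|8*(-10) + 2*0 - 44| = |-124| = 124
sqrt(64 + 4) = sqrt(68) = 8.2462
d = 124/sqrt(68) = 15.0372

15.0372


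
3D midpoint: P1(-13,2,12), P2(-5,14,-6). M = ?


Mx = (-13- 5)/2 = -9.0000
My = (2+14)/2 = 8.0000
Mz = (12- 6)/2 = 3.0000

M = (-9.0000, 8.0000, 3.0000)


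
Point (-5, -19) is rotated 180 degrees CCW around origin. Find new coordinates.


cos(180) = -1, sin(180) = 0
x' = -5*(-1) + 19*0 = 5
y' = -5*0 - 19*(-1) = 19

(5, 19)


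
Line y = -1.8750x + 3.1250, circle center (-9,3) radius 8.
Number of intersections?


Substitute y = -1.8750x + 3.1250: (x+ 9)^2 + (-1.8750x+3.1250-3)^2 = 64
Expand to Ax^2 + Bx + C = 0, where b-k = 0.125
A = 1+m^2 = 4.515625
B = 2(m(b-k) - h) = 2(-1.8750*0.125 + 9) = 17.53125
C = h^2 + (b-k)^2 - r^2 = 81 + 0.015625 - 64 = 17.015625
disc = B^2-4AC = 307.3447 - 307.3447 = 0
disc = 0

1 intersection point (tangent)


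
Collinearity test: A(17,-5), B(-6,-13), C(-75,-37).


17*(-13+ 37) - 6*(-37+ 5) - 75*(-5+ 13)
= 408 + 192 - 600 = 0

Yes, collinear (determinant = 0)


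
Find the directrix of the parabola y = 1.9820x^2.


a = 1.9820
1/(4a) = 0.1261
directrix: y = -0.1261 = -0.1261

y = -0.1261


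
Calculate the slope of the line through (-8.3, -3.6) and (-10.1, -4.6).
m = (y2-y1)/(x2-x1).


dy = -4.6 + 3.6 = -1
dx = -10.1 + 8.3 = -1.8
m = -1/(-1.8) = 0.5556

m = 0.5556


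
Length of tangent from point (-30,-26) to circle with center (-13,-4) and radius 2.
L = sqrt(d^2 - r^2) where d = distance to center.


d = sqrt((-30+ 13)^2 + (-26+ 4)^2) = sqrt(289+484) = 27.8029
L = sqrt(773.0000 - 4) = sqrt(769.0000) = 27.7308

27.7308


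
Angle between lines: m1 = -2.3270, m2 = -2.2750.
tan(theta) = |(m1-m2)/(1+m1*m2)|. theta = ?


m1-m2 = -0.052
1+m1*m2 = 6.293925
tan(theta) = |-0.052/6.293925| = 0.008262
theta = arctan(|-0.052/6.293925|) = 0.4734 degrees (acute angle)

0.4734 degrees


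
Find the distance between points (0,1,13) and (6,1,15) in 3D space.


dx=6, dy=0, dz=2
d = sqrt(36+0+4) = sqrt(40) = 6.3246

6.3246


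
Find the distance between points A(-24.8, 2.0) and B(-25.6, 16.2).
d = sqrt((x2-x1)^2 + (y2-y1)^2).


dx = -25.6 + 24.8 = -0.8
dy = 16.2 - 2.0 = 14.2
d = sqrt(0.64 + 201.64) = sqrt(202.28) = 14.2225

14.2225


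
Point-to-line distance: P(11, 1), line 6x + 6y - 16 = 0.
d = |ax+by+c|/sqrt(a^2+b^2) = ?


|6*11 + 6*1 - 16| = |56| = 56
sqrt(36 + 36) = sqrt(72) = 8.4853
d = 56/sqrt(72) = 6.5997

6.5997


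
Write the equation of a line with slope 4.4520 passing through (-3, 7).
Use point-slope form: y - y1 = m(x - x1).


y - 7 = 4.4520(x + 3)
y = 4.4520x + 7 - 4.4520*(-3)
y = 4.4520x + 20.3560

y = 4.4520x + 20.3560


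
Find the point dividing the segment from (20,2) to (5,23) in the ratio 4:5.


Px = (4*5 + 5*20)/9 = 120/9 = 13.3333
Py = (4*23 + 5*2)/9 = 102/9 = 11.3333

P = (13.3333, 11.3333)


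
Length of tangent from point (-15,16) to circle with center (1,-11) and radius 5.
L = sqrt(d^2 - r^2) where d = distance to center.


d = sqrt((-15-1)^2 + (16+ 11)^2) = sqrt(256+729) = 31.3847
L = sqrt(985.0000 - 25) = sqrt(960.0000) = 30.9839

30.9839


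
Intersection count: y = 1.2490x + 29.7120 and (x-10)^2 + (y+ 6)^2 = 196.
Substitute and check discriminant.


Substitute y = 1.2490x + 29.7120: (x-10)^2 + (1.2490x+29.7120+ 6)^2 = 196
Expand to Ax^2 + Bx + C = 0, where b-k = 35.712
A = 1+m^2 = 2.560001
B = 2(m(b-k) - h) = 2(1.2490*35.712 - 10) = 69.208576
C = h^2 + (b-k)^2 - r^2 = 100 + 1275.346944 - 196 = 1179.346944
disc = B^2-4AC = 4789.8270 - 12076.5174 = -7286.6904
disc < 0

0 intersection points


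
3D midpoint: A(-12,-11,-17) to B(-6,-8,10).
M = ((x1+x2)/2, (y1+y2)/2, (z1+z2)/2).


Mx = (-12- 6)/2 = -9.0000
My = (-11- 8)/2 = -9.5000
Mz = (-17+10)/2 = -3.5000

M = (-9.0000, -9.5000, -3.5000)


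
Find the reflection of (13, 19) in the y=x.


Reflection rule for y=x: (y, x)
(13, 19) -> (19, 13)

(19, 13)


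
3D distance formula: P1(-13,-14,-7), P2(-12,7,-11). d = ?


dx=1, dy=21, dz=-4
d = sqrt(1+441+16) = sqrt(458) = 21.4009

21.4009


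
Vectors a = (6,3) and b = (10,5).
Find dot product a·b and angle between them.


a·b = 6*10 + 3*5 = 60 + 15 = 75
|a| = sqrt(36+9) = 6.7082
|b| = sqrt(100+25) = 11.1803
cos(theta) = 75/(sqrt(45)*sqrt(125)) = 75/sqrt(5625) = 1
theta = arccos(75/sqrt(5625)) = 0 degrees

a·b = 75, theta = 0 deg


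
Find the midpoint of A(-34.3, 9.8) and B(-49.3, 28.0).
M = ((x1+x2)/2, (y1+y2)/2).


Mx = (-34.3 - 49.3)/2 = -83.6/2 = -41.8000
My = (9.8 + 28.0)/2 = 37.8/2 = 18.9000

(-41.8000, 18.9000)


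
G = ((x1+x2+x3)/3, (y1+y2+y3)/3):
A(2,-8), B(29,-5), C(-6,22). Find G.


Gx = (2+29- 6)/3 = 25/3 = 8.3333
Gy = (-8- 5+22)/3 = 9/3 = 3.0000

G = (8.3333, 3.0000)


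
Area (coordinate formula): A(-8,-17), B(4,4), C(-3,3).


-8*(4-3) = -8
4*(3+ 17) = 80
-3*(-17-4) = 63
sum = 135
Area = |135|/2 = 67.5000

67.5000 sq units


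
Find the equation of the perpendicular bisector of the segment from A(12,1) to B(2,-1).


Midpoint = (7, 0)
Slope of AB = dy/dx = -2/(-10) = 0.2000
Perp slope = -dx/dy = -10/2 = -5.0000
b = My - (perp slope)*Mx = 0 + (-10*7)/(-2) = 0 + 35.0000 = 35.0000

y = -5.0000x + 35.0000


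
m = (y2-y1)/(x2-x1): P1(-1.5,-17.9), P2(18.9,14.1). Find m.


dy = 14.1 + 17.9 = 32.0
dx = 18.9 + 1.5 = 20.4
m = 32.0/20.4 = 1.5686

m = 1.5686


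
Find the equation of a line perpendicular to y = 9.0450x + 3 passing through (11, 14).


Perpendicular slope = -1/m1 = -1/9.0450 = -0.1106
b2 = y0 - m2*x0 = 14 + 11/9.0450 = 14 + 1.2161 = 15.2161

y = -0.1106x + 15.2161


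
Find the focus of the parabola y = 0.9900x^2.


a = 0.9900
4a = 3.9600
focus = (0, 1/3.9600) = (0, 0.2525)

Focus = (0, 0.2525)


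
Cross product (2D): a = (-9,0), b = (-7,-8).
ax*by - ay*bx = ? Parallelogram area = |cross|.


cross = -9*(-8) - 0*(-7) = 72 - 0 = 72
Parallelogram area = |72| = 72

cross = 72, parallelogram area = 72


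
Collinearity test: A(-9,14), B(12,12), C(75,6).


-9*(12-6) + 12*(6-14) + 75*(14-12)
= -54 - 96 + 150 = 0

Yes, collinear (determinant = 0)


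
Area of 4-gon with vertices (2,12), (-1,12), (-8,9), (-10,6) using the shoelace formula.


sum(xi*y_{i+1}) = 2*12 - 1*9 - 8*6 - 10*12 = -153
sum(yi*x_{i+1}) = 12*(-1) + 12*(-8) + 9*(-10) + 6*2 = -186
Area = |-153 + 186|/2 = 33/2 = 16.5000

16.5000 sq units


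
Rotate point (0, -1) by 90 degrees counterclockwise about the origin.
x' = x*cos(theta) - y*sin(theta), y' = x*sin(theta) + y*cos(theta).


cos(90) = 0, sin(90) = 1
x' = 0*0 + 1*1 = 1
y' = 0*1 - 1*0 = 0

(1, 0)


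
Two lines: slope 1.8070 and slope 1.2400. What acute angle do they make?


m1-m2 = 0.567
1+m1*m2 = 3.24068
tan(theta) = |0.567/3.24068| = 0.174963
theta = arctan(|0.567/3.24068|) = 9.9242 degrees (acute angle)

9.9242 degrees


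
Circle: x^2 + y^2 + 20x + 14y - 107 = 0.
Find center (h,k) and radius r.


h = -D/2 = -20/2 = -10
k = -E/2 = -14/2 = -7
r^2 = h^2 + k^2 - F = 100 + 49 + 107 = 256
r = 16

Center (-10, -7), radius = 16


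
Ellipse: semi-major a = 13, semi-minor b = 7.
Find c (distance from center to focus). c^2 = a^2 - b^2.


c^2 = 13^2 - 7^2 = 169 - 49 = 120
c = sqrt(120) = 10.9545

c = 10.9545


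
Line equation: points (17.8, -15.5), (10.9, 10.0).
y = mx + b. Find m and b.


m = (25.5)/(-6.9) = -3.6957
b = y1 - m*x1 = -15.5 - (25.5*17.8)/(-6.9) = -15.5 + 65.7826 = 50.2826

y = -3.6957x + 50.2826


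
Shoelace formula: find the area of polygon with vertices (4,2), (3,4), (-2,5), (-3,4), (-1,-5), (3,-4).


sum(xi*y_{i+1}) = 4*4 + 3*5 - 2*4 - 3*(-5) - 1*(-4) + 3*2 = 48
sum(yi*x_{i+1}) = 2*3 + 4*(-2) + 5*(-3) + 4*(-1) - 5*3 - 4*4 = -52
Area = |48 + 52|/2 = 100/2 = 50.0000

50.0000 sq units


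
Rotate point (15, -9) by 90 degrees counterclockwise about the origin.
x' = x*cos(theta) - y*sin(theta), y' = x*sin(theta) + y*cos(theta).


cos(90) = 0, sin(90) = 1
x' = 15*0 + 9*1 = 9
y' = 15*1 - 9*0 = 15

(9, 15)


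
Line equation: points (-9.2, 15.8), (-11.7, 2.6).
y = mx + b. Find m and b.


m = (-13.2)/(-2.5) = 5.2800
b = y1 - m*x1 = 15.8 - (-13.2*(-9.2))/(-2.5) = 15.8 + 48.5760 = 64.3760

y = 5.2800x + 64.3760


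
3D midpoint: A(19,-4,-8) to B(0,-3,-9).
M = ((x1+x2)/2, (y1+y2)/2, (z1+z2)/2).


Mx = (19+0)/2 = 9.5000
My = (-4- 3)/2 = -3.5000
Mz = (-8- 9)/2 = -8.5000

M = (9.5000, -3.5000, -8.5000)


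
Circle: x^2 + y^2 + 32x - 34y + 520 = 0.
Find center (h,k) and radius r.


h = -D/2 = -32/2 = -16
k = -E/2 = 34/2 = 17
r^2 = h^2 + k^2 - F = 256 + 289 - 520 = 25
r = 5

Center (-16, 17), radius = 5


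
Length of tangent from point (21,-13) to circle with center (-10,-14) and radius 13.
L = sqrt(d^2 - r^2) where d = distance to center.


d = sqrt((21+ 10)^2 + (-13+ 14)^2) = sqrt(961+1) = 31.0161
L = sqrt(962.0000 - 169) = sqrt(793.0000) = 28.1603

28.1603
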